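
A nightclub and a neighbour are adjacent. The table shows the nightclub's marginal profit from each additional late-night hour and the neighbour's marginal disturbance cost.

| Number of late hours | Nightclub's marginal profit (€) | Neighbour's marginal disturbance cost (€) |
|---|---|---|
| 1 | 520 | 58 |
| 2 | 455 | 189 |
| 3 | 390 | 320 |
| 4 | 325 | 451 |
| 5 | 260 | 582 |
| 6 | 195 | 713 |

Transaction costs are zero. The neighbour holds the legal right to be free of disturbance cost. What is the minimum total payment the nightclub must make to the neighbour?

€567

Efficient level: marginal profit ≥ marginal disturbance cost through level 3, so k* = 3.
With the neighbour holding the right, the nightclub must at least compensate total damage at k*: 58 + 189 + 320 = 567.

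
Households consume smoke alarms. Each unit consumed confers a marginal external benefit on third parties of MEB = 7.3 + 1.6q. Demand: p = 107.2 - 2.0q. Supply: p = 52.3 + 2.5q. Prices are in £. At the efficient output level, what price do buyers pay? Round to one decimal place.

P = £64.3

Social marginal benefit = demand + MEB = 114.5 - 0.4q.
Set SMB = MC: 114.5 - 0.4q = 52.3 + 2.5q → q* = 21.4483.
Consumer price on the demand curve at q*: 107.2 − 2.0×21.4483 = 64.3034.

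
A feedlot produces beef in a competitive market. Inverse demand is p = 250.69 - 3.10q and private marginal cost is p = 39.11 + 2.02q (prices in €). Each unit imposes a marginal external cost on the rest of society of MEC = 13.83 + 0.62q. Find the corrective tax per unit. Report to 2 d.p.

Social marginal cost = private MC + MEC = 52.94 + 2.64q.
Set SMC = demand: 52.94 + 2.64q = 250.69 - 3.10q → q* = 34.4512.
The Pigouvian tax equals MEC at q*: 13.83 + 0.62×34.4512 = 35.1897.

tax = €35.19 per unit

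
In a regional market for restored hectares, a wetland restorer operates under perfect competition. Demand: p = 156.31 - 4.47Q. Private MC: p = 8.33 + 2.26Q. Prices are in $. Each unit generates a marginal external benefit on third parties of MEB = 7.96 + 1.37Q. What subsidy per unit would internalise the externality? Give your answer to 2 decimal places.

subsidy = $47.82 per unit

Social marginal cost = private MC − MEB = 0.37 + 0.89Q.
Set SMC = demand: 0.37 + 0.89Q = 156.31 - 4.47Q → Q* = 29.0933.
The Pigouvian subsidy equals MEB at Q*: 7.96 + 1.37×29.0933 = 47.8178.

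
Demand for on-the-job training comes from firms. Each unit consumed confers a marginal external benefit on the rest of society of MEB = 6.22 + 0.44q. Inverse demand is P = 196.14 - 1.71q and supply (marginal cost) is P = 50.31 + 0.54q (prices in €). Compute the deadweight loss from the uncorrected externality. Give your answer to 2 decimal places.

Market equilibrium (private): 50.31 + 0.54q = 196.14 - 1.71q → q_m = 64.8133.
Social marginal benefit = demand + MEB = 202.36 - 1.27q.
Set SMB = MC: 202.36 - 1.27q = 50.31 + 0.54q → q* = 84.0055.
Height of the DWL triangle at q_m is SMB(q_m) − MC(q_m) = MEB(q_m) = 34.7379.
DWL = ½ × 19.1922 × 34.7379 = 333.3484.

DWL = €333.35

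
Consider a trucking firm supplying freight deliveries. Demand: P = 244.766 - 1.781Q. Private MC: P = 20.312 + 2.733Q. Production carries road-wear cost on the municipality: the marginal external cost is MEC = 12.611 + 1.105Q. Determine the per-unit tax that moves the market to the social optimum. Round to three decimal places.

Social marginal cost = private MC + MEC = 32.923 + 3.838Q.
Set SMC = demand: 32.923 + 3.838Q = 244.766 - 1.781Q → Q* = 37.7012.
The Pigouvian tax equals MEC at Q*: 12.611 + 1.105×37.7012 = 54.2708.

tax = 54.271 per unit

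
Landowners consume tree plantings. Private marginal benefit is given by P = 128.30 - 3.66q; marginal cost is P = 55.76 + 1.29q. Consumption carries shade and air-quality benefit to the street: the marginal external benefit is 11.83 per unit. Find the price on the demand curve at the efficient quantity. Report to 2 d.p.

Social marginal benefit = demand + MEB = 140.13 - 3.66q.
Set SMB = MC: 140.13 - 3.66q = 55.76 + 1.29q → q* = 17.0444.
Consumer price on the demand curve at q*: 128.30 − 3.66×17.0444 = 65.9175.

P = 65.92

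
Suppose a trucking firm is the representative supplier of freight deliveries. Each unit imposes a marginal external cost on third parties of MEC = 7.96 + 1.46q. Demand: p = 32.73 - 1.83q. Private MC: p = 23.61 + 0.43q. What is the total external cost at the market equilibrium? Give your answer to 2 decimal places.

Market equilibrium (private): 23.61 + 0.43q = 32.73 - 1.83q → q_m = 4.0354.
Total external cost = ∫₀^{q_m} (7.96 + 1.46q) dq = 7.96×4.0354 + ½×1.46×4.0354² = 44.0094.

44.01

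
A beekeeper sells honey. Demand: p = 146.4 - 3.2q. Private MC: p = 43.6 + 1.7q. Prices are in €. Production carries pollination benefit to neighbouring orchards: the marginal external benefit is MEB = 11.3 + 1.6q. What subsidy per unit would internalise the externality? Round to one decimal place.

Social marginal cost = private MC − MEB = 32.3 + 0.1q.
Set SMC = demand: 32.3 + 0.1q = 146.4 - 3.2q → q* = 34.5758.
The Pigouvian subsidy equals MEB at q*: 11.3 + 1.6×34.5758 = 66.6213.

subsidy = €66.6 per unit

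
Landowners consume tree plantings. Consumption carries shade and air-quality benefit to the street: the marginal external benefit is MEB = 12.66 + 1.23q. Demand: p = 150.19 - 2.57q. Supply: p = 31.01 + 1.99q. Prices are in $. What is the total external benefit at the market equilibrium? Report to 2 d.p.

Market equilibrium (private): 31.01 + 1.99q = 150.19 - 2.57q → q_m = 26.1360.
Total external benefit = ∫₀^{q_m} (12.66 + 1.23q) dq = 12.66×26.1360 + ½×1.23×26.1360² = 750.9824.

$750.98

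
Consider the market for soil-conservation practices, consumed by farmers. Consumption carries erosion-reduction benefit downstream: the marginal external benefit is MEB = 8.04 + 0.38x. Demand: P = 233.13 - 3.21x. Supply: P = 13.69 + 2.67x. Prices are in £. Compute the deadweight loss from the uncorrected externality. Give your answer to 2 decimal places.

DWL = £44.89

Market equilibrium (private): 13.69 + 2.67x = 233.13 - 3.21x → x_m = 37.3197.
Social marginal benefit = demand + MEB = 241.17 - 2.83x.
Set SMB = MC: 241.17 - 2.83x = 13.69 + 2.67x → x* = 41.3600.
Between x* and x_m the wedge SMB − MC runs linearly from 0 to MEB(x_m), so the loss is a triangle.
DWL = ½ × 4.0403 × 22.2215 = 44.8908.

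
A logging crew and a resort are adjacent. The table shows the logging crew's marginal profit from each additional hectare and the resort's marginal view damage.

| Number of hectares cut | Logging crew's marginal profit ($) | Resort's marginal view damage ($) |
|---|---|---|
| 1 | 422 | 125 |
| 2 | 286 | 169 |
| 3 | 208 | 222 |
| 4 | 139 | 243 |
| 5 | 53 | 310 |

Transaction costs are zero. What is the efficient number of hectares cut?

Bargaining reaches the level where marginal profit last exceeds marginal view damage.
That holds through level 2 (286 ≥ 169) but not at 3 (208 < 222).

2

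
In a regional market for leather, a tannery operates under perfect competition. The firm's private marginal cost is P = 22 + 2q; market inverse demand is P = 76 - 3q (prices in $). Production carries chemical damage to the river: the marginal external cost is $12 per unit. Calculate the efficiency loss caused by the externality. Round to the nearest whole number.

DWL = $14

Market equilibrium (private): 22 + 2q = 76 - 3q → q_m = 10.8000.
Social marginal cost = private MC + MEC = 34 + 2q.
Set SMC = demand: 34 + 2q = 76 - 3q → q* = 8.4000.
Height of the DWL triangle at q_m is SMC(q_m) − demand(q_m) = MEC(q_m) = 12.0000.
DWL = ½ × 2.4000 × 12.0000 = 14.4000.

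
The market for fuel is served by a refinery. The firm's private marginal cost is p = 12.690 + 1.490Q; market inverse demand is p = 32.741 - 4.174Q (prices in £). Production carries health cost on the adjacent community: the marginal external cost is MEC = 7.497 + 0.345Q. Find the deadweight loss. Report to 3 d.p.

DWL = £6.325

Market equilibrium (private): 12.690 + 1.490Q = 32.741 - 4.174Q → Q_m = 3.5401.
Social marginal cost = private MC + MEC = 20.187 + 1.835Q.
Set SMC = demand: 20.187 + 1.835Q = 32.741 - 4.174Q → Q* = 2.0892.
Height of the DWL triangle at Q_m is SMC(Q_m) − demand(Q_m) = MEC(Q_m) = 8.7183.
DWL = ½ × 1.4509 × 8.7183 = 6.3247.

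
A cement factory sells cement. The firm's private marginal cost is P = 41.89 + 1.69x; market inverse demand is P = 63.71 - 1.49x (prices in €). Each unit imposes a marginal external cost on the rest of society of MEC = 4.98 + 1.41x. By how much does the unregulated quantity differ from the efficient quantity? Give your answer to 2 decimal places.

Market equilibrium (private): 41.89 + 1.69x = 63.71 - 1.49x → x_m = 6.8616.
Social marginal cost = private MC + MEC = 46.87 + 3.10x.
Set SMC = demand: 46.87 + 3.10x = 63.71 - 1.49x → x* = 3.6688.
Gap = |6.8616 − 3.6688| = 3.1928.

3.19 units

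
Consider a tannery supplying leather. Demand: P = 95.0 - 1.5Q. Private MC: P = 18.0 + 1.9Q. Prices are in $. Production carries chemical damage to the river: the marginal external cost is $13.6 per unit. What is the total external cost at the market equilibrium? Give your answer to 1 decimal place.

Market equilibrium (private): 18.0 + 1.9Q = 95.0 - 1.5Q → Q_m = 22.6471.
Total external cost = MEC × Q_m = 13.6 × 22.6471 = 308.0006.

$308.0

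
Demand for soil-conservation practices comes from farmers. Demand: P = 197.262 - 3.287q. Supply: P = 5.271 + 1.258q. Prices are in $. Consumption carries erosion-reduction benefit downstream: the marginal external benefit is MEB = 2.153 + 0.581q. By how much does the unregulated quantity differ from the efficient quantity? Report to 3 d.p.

6.735 units

Market equilibrium (private): 5.271 + 1.258q = 197.262 - 3.287q → q_m = 42.2422.
Social marginal benefit = demand + MEB = 199.415 - 2.706q.
Set SMB = MC: 199.415 - 2.706q = 5.271 + 1.258q → q* = 48.9768.
Gap = |42.2422 − 48.9768| = 6.7346.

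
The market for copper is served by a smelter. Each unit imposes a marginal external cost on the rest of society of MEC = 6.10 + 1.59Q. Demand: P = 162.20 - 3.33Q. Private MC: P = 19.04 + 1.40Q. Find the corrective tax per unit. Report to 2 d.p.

Social marginal cost = private MC + MEC = 25.14 + 2.99Q.
Set SMC = demand: 25.14 + 2.99Q = 162.20 - 3.33Q → Q* = 21.6867.
The Pigouvian tax equals MEC at Q*: 6.10 + 1.59×21.6867 = 40.5819.

tax = 40.58 per unit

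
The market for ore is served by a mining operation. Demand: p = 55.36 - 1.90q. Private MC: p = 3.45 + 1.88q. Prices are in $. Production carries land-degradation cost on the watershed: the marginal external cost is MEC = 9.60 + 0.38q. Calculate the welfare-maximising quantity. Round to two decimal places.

q* = 10.17

Social marginal cost = private MC + MEC = 13.05 + 2.26q.
Set SMC = demand: 13.05 + 2.26q = 55.36 - 1.90q → q* = 10.1707.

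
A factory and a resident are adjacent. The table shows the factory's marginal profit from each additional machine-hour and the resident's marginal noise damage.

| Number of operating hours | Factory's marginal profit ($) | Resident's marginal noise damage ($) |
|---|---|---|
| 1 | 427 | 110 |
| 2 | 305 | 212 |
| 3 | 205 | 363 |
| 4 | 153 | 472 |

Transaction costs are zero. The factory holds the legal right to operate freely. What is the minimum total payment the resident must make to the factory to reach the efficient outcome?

$358

Left alone the factory would choose level 4 (marginal profit stays positive).
Efficient level: k* = 2 (marginal profit ≥ marginal noise damage through 2).
The resident must at least cover the factory's forgone profit from cutting 4→2: 205 + 153 = 358.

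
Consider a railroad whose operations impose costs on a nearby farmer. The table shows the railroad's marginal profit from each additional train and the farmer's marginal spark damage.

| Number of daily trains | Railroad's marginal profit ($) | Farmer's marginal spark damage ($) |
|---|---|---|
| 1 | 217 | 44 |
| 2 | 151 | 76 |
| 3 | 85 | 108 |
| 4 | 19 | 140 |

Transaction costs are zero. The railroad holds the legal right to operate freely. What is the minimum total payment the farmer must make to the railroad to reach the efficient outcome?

Left alone the railroad would choose level 4 (marginal profit stays positive).
Efficient level: k* = 2 (marginal profit ≥ marginal spark damage through 2).
The farmer must at least cover the railroad's forgone profit from cutting 4→2: 85 + 19 = 104.

$104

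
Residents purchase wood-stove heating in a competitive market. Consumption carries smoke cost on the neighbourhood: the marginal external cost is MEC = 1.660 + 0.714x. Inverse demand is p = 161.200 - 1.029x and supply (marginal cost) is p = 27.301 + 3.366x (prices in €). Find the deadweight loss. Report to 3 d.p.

Market equilibrium (private): 27.301 + 3.366x = 161.200 - 1.029x → x_m = 30.4662.
Social marginal benefit = demand − MEC = 159.540 - 1.743x.
Set SMB = MC: 159.540 - 1.743x = 27.301 + 3.366x → x* = 25.8835.
Height of the DWL triangle at x_m is MC(x_m) − SMB(x_m) = MEC(x_m) = 23.4129.
DWL = ½ × 4.5827 × 23.4129 = 53.6471.

DWL = €53.647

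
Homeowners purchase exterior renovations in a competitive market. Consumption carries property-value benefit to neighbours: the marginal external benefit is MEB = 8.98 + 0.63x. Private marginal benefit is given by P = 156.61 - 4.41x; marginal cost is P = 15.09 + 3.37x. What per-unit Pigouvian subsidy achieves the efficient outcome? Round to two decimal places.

subsidy = 22.24 per unit

Social marginal benefit = demand + MEB = 165.59 - 3.78x.
Set SMB = MC: 165.59 - 3.78x = 15.09 + 3.37x → x* = 21.0490.
The Pigouvian subsidy equals MEB at x*: 8.98 + 0.63×21.0490 = 22.2409.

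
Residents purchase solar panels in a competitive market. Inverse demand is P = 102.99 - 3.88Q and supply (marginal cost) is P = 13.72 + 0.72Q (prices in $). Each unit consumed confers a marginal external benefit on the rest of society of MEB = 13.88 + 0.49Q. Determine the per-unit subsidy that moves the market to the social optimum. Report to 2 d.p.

Social marginal benefit = demand + MEB = 116.87 - 3.39Q.
Set SMB = MC: 116.87 - 3.39Q = 13.72 + 0.72Q → Q* = 25.0973.
The Pigouvian subsidy equals MEB at Q*: 13.88 + 0.49×25.0973 = 26.1777.

subsidy = $26.18 per unit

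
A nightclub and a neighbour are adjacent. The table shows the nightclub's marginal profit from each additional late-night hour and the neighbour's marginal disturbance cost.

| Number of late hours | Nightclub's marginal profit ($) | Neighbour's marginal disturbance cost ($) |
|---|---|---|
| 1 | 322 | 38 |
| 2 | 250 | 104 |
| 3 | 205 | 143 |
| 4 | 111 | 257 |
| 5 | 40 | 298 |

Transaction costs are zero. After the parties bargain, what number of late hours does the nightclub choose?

Bargaining reaches the level where marginal profit last exceeds marginal disturbance cost.
That holds through level 3 (205 ≥ 143) but not at 4 (111 < 257).

3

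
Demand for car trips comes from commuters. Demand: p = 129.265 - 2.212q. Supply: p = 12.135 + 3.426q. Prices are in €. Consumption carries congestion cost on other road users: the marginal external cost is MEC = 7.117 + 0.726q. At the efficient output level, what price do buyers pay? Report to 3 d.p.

P = €91.027

Social marginal benefit = demand − MEC = 122.148 - 2.938q.
Set SMB = MC: 122.148 - 2.938q = 12.135 + 3.426q → q* = 17.2868.
Consumer price on the demand curve at q*: 129.265 − 2.212×17.2868 = 91.0266.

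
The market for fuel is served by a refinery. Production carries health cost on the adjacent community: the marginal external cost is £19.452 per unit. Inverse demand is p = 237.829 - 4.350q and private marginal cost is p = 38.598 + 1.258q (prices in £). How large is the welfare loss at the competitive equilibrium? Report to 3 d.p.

DWL = £33.736

Market equilibrium (private): 38.598 + 1.258q = 237.829 - 4.350q → q_m = 35.5262.
Social marginal cost = private MC + MEC = 58.050 + 1.258q.
Set SMC = demand: 58.050 + 1.258q = 237.829 - 4.350q → q* = 32.0576.
The loss is the area between SMC and demand from q* to q_m; with linear curves that's a triangle of height MEC(q_m).
DWL = ½ × 3.4686 × 19.4520 = 33.7356.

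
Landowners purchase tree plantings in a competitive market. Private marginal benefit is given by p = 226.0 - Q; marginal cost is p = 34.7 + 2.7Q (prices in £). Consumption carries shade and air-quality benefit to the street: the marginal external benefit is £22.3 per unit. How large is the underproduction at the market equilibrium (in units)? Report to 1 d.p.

Market equilibrium (private): 34.7 + 2.7Q = 226.0 - Q → Q_m = 51.7027.
Social marginal benefit = demand + MEB = 248.3 - Q.
Set SMB = MC: 248.3 - Q = 34.7 + 2.7Q → Q* = 57.7297.
Gap = |51.7027 − 57.7297| = 6.0270.

6.0 units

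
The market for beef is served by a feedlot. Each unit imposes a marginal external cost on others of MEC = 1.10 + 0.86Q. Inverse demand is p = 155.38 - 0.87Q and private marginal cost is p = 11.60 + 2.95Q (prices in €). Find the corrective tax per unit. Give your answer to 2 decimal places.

Social marginal cost = private MC + MEC = 12.70 + 3.81Q.
Set SMC = demand: 12.70 + 3.81Q = 155.38 - 0.87Q → Q* = 30.4872.
The Pigouvian tax equals MEC at Q*: 1.10 + 0.86×30.4872 = 27.3190.

tax = €27.32 per unit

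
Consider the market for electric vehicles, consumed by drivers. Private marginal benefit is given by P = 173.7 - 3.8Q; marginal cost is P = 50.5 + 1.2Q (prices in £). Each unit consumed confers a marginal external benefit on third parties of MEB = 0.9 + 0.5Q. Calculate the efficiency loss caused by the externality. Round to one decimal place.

DWL = £19.4

Market equilibrium (private): 50.5 + 1.2Q = 173.7 - 3.8Q → Q_m = 24.6400.
Social marginal benefit = demand + MEB = 174.6 - 3.3Q.
Set SMB = MC: 174.6 - 3.3Q = 50.5 + 1.2Q → Q* = 27.5778.
The loss is the area between SMB and MC from Q* to Q_m; with linear curves that's a triangle of height MEB(Q_m).
DWL = ½ × 2.9378 × 13.2200 = 19.4189.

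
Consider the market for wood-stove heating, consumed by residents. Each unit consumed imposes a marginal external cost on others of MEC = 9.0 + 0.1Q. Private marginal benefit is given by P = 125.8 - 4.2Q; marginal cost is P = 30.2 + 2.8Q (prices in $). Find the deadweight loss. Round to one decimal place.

Market equilibrium (private): 30.2 + 2.8Q = 125.8 - 4.2Q → Q_m = 13.6571.
Social marginal benefit = demand − MEC = 116.8 - 4.3Q.
Set SMB = MC: 116.8 - 4.3Q = 30.2 + 2.8Q → Q* = 12.1972.
Between Q* and Q_m the wedge MC − SMB runs linearly from 0 to MEC(Q_m), so the loss is a triangle.
DWL = ½ × 1.4599 × 10.3657 = 7.5664.

DWL = $7.6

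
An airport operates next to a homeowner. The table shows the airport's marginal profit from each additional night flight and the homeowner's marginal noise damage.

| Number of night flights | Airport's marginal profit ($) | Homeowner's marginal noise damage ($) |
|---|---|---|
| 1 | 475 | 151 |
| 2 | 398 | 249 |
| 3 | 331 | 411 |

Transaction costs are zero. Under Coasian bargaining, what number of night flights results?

2

Bargaining reaches the level where marginal profit last exceeds marginal noise damage.
That holds through level 2 (398 ≥ 249) but not at 3 (331 < 411).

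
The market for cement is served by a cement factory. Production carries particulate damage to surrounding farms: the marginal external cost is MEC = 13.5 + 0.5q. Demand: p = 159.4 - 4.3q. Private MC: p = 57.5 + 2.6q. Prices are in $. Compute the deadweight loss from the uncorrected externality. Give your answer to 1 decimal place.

Market equilibrium (private): 57.5 + 2.6q = 159.4 - 4.3q → q_m = 14.7681.
Social marginal cost = private MC + MEC = 71.0 + 3.1q.
Set SMC = demand: 71.0 + 3.1q = 159.4 - 4.3q → q* = 11.9459.
The welfare-loss triangle has base |q_m − q*| and height MEC(q_m) (the vertical gap between SMC and demand is zero at q* and MEC at q_m).
DWL = ½ × 2.8222 × 20.8841 = 29.4696.

DWL = $29.5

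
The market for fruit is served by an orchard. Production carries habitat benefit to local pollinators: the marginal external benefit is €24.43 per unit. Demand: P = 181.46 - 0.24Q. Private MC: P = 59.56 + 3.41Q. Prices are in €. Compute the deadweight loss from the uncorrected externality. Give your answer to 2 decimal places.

Market equilibrium (private): 59.56 + 3.41Q = 181.46 - 0.24Q → Q_m = 33.3973.
Social marginal cost = private MC − MEB = 35.13 + 3.41Q.
Set SMC = demand: 35.13 + 3.41Q = 181.46 - 0.24Q → Q* = 40.0904.
Between Q* and Q_m the wedge demand − SMC runs linearly from 0 to MEB(Q_m), so the loss is a triangle.
DWL = ½ × 6.6931 × 24.4300 = 81.7562.

DWL = €81.76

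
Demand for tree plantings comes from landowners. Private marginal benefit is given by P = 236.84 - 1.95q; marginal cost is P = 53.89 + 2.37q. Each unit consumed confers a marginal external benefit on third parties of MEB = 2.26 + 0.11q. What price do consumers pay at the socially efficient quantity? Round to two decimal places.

Social marginal benefit = demand + MEB = 239.10 - 1.84q.
Set SMB = MC: 239.10 - 1.84q = 53.89 + 2.37q → q* = 43.9929.
Consumer price on the demand curve at q*: 236.84 − 1.95×43.9929 = 151.0538.

P = 151.05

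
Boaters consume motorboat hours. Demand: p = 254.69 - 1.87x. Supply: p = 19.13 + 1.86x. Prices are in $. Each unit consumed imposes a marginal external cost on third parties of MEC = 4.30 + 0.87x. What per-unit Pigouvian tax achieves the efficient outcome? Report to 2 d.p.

tax = $48.04 per unit

Social marginal benefit = demand − MEC = 250.39 - 2.74x.
Set SMB = MC: 250.39 - 2.74x = 19.13 + 1.86x → x* = 50.2739.
The Pigouvian tax equals MEC at x*: 4.30 + 0.87×50.2739 = 48.0383.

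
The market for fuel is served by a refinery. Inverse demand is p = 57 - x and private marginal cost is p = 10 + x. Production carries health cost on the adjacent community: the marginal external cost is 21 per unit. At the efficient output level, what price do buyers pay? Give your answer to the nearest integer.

Social marginal cost = private MC + MEC = 31 + x.
Set SMC = demand: 31 + x = 57 - x → x* = 13.0000.
Consumer price on the demand curve at x*: 57 − 1×13.0000 = 44.0000.

P = 44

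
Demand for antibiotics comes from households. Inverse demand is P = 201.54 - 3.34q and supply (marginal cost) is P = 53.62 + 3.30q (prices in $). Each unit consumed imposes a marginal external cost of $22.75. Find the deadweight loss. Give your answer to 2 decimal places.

DWL = $38.97

Market equilibrium (private): 53.62 + 3.30q = 201.54 - 3.34q → q_m = 22.2771.
Social marginal benefit = demand − MEC = 178.79 - 3.34q.
Set SMB = MC: 178.79 - 3.34q = 53.62 + 3.30q → q* = 18.8509.
The welfare-loss triangle has base |q_m − q*| and height MEC(q_m) (the vertical gap between SMB and MC is zero at q* and MEC at q_m).
DWL = ½ × 3.4262 × 22.7500 = 38.9730.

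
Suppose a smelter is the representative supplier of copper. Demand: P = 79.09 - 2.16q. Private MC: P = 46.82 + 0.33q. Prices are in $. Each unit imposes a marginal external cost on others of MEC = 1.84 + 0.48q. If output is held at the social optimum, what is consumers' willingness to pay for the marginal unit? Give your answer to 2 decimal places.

Social marginal cost = private MC + MEC = 48.66 + 0.81q.
Set SMC = demand: 48.66 + 0.81q = 79.09 - 2.16q → q* = 10.2458.
Consumer price on the demand curve at q*: 79.09 − 2.16×10.2458 = 56.9591.

P = $56.96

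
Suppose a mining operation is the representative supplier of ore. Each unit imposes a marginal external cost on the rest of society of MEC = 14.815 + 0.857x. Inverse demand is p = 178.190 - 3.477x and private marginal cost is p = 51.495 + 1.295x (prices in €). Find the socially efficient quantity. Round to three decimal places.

x* = 19.876

Social marginal cost = private MC + MEC = 66.310 + 2.152x.
Set SMC = demand: 66.310 + 2.152x = 178.190 - 3.477x → x* = 19.8756.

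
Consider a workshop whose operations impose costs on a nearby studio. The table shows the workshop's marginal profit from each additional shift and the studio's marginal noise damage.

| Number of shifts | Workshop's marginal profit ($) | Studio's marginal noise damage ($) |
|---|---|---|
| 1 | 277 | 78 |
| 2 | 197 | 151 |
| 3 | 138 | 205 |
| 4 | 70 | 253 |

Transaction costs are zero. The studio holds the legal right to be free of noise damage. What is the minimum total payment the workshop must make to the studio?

$229

Efficient level: marginal profit ≥ marginal noise damage through level 2, so k* = 2.
With the studio holding the right, the workshop must at least compensate total damage at k*: 78 + 151 = 229.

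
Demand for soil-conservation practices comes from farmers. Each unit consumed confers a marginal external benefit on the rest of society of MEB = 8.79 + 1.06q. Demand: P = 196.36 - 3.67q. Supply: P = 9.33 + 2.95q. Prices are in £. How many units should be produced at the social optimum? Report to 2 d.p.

Social marginal benefit = demand + MEB = 205.15 - 2.61q.
Set SMB = MC: 205.15 - 2.61q = 9.33 + 2.95q → q* = 35.2194.

q* = 35.22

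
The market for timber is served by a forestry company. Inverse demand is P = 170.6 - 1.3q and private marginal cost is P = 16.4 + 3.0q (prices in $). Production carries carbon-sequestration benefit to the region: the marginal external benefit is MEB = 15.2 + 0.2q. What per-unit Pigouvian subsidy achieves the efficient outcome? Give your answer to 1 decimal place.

subsidy = $23.5 per unit

Social marginal cost = private MC − MEB = 1.2 + 2.8q.
Set SMC = demand: 1.2 + 2.8q = 170.6 - 1.3q → q* = 41.3171.
The Pigouvian subsidy equals MEB at q*: 15.2 + 0.2×41.3171 = 23.4634.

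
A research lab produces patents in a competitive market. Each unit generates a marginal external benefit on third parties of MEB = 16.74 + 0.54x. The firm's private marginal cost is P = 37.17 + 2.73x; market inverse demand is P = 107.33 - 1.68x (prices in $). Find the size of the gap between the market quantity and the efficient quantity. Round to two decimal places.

Market equilibrium (private): 37.17 + 2.73x = 107.33 - 1.68x → x_m = 15.9093.
Social marginal cost = private MC − MEB = 20.43 + 2.19x.
Set SMC = demand: 20.43 + 2.19x = 107.33 - 1.68x → x* = 22.4548.
Gap = |15.9093 − 22.4548| = 6.5455.

6.55 units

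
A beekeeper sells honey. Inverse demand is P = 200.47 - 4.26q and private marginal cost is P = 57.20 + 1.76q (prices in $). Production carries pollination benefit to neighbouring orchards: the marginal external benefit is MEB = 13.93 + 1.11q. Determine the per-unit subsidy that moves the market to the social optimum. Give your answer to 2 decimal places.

Social marginal cost = private MC − MEB = 43.27 + 0.65q.
Set SMC = demand: 43.27 + 0.65q = 200.47 - 4.26q → q* = 32.0163.
The Pigouvian subsidy equals MEB at q*: 13.93 + 1.11×32.0163 = 49.4681.

subsidy = $49.47 per unit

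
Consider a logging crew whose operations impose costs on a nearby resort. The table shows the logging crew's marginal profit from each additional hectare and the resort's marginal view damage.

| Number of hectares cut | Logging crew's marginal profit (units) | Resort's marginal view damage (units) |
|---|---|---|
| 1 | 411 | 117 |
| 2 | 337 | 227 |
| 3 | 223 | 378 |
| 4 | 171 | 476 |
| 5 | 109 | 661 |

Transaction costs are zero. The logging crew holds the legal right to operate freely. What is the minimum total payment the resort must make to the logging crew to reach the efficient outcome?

Left alone the logging crew would choose level 5 (marginal profit stays positive).
Efficient level: k* = 2 (marginal profit ≥ marginal view damage through 2).
The resort must at least cover the logging crew's forgone profit from cutting 5→2: 223 + 171 + 109 = 503.

503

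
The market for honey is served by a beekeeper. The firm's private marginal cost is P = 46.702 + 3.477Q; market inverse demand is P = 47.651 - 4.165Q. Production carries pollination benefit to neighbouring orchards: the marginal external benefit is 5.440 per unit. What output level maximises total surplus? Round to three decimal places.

Social marginal cost = private MC − MEB = 41.262 + 3.477Q.
Set SMC = demand: 41.262 + 3.477Q = 47.651 - 4.165Q → Q* = 0.8360.

Q* = 0.836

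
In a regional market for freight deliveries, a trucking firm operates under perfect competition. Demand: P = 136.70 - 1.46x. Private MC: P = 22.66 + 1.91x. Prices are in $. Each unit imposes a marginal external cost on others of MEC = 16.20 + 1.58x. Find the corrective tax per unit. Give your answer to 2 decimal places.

tax = $47.43 per unit

Social marginal cost = private MC + MEC = 38.86 + 3.49x.
Set SMC = demand: 38.86 + 3.49x = 136.70 - 1.46x → x* = 19.7657.
The Pigouvian tax equals MEC at x*: 16.20 + 1.58×19.7657 = 47.4298.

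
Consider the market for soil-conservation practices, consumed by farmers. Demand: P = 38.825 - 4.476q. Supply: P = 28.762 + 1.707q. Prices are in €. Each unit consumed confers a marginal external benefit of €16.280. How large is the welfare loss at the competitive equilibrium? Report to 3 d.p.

DWL = €21.433

Market equilibrium (private): 28.762 + 1.707q = 38.825 - 4.476q → q_m = 1.6275.
Social marginal benefit = demand + MEB = 55.105 - 4.476q.
Set SMB = MC: 55.105 - 4.476q = 28.762 + 1.707q → q* = 4.2606.
The welfare-loss triangle has base |q_m − q*| and height MEB(q_m) (the vertical gap between SMB and MC is zero at q* and MEB at q_m).
DWL = ½ × 2.6331 × 16.2800 = 21.4334.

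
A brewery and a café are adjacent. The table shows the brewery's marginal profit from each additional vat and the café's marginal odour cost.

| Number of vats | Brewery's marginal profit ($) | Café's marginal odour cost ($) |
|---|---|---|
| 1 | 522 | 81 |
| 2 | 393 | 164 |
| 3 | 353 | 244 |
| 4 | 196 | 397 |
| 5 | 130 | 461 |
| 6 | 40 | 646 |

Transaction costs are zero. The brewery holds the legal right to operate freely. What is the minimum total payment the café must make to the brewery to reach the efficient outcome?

Left alone the brewery would choose level 6 (marginal profit stays positive).
Efficient level: k* = 3 (marginal profit ≥ marginal odour cost through 3).
The café must at least cover the brewery's forgone profit from cutting 6→3: 196 + 130 + 40 = 366.

$366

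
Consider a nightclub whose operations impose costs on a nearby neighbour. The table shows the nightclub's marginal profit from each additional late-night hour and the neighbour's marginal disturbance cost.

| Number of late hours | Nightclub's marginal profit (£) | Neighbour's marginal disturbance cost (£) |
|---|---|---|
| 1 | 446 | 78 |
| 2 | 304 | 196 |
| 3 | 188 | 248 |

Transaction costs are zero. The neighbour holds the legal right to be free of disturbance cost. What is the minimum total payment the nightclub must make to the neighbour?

£274

Efficient level: marginal profit ≥ marginal disturbance cost through level 2, so k* = 2.
With the neighbour holding the right, the nightclub must at least compensate total damage at k*: 78 + 196 = 274.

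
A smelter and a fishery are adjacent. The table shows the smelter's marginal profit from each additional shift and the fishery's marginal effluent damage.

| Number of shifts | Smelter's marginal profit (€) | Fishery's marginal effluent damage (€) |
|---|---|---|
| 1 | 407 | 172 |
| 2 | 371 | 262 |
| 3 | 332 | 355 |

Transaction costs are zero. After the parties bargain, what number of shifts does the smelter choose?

Bargaining reaches the level where marginal profit last exceeds marginal effluent damage.
That holds through level 2 (371 ≥ 262) but not at 3 (332 < 355).

2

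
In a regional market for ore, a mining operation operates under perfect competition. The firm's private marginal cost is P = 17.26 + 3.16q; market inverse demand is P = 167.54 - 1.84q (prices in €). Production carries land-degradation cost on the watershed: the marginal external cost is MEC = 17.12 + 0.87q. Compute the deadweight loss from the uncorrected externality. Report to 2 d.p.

Market equilibrium (private): 17.26 + 3.16q = 167.54 - 1.84q → q_m = 30.0560.
Social marginal cost = private MC + MEC = 34.38 + 4.03q.
Set SMC = demand: 34.38 + 4.03q = 167.54 - 1.84q → q* = 22.6848.
Between q* and q_m the wedge SMC − demand runs linearly from 0 to MEC(q_m), so the loss is a triangle.
DWL = ½ × 7.3712 × 43.2687 = 159.4711.

DWL = €159.47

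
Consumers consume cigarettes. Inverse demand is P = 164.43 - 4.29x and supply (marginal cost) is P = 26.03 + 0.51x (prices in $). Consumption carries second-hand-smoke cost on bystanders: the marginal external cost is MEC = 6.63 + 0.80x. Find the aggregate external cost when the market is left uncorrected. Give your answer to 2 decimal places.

$523.71

Market equilibrium (private): 26.03 + 0.51x = 164.43 - 4.29x → x_m = 28.8333.
Total external cost = ∫₀^{x_m} (6.63 + 0.80x) dx = 6.63×28.8333 + ½×0.80×28.8333² = 523.7085.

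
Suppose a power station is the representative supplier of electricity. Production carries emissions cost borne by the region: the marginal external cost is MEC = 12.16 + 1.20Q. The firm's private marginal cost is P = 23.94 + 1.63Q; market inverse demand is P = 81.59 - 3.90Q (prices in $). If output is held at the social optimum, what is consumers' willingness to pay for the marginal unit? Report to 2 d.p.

P = $55.23

Social marginal cost = private MC + MEC = 36.10 + 2.83Q.
Set SMC = demand: 36.10 + 2.83Q = 81.59 - 3.90Q → Q* = 6.7593.
Consumer price on the demand curve at Q*: 81.59 − 3.90×6.7593 = 55.2287.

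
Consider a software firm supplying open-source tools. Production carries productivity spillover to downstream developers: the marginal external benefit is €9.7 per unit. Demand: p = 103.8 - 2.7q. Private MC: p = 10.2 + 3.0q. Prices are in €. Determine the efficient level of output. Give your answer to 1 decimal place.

q* = 18.1

Social marginal cost = private MC − MEB = 0.5 + 3.0q.
Set SMC = demand: 0.5 + 3.0q = 103.8 - 2.7q → q* = 18.1228.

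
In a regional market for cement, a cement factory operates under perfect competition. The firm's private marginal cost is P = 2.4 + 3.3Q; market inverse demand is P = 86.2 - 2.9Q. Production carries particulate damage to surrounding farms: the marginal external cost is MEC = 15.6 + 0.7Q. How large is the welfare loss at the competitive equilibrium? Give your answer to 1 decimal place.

Market equilibrium (private): 2.4 + 3.3Q = 86.2 - 2.9Q → Q_m = 13.5161.
Social marginal cost = private MC + MEC = 18.0 + 4.0Q.
Set SMC = demand: 18.0 + 4.0Q = 86.2 - 2.9Q → Q* = 9.8841.
The loss is the area between SMC and demand from Q* to Q_m; with linear curves that's a triangle of height MEC(Q_m).
DWL = ½ × 3.6320 × 25.0613 = 45.5113.

DWL = 45.5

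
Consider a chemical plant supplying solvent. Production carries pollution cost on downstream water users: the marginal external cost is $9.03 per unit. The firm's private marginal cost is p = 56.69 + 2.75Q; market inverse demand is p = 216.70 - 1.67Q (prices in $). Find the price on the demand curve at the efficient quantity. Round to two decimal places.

Social marginal cost = private MC + MEC = 65.72 + 2.75Q.
Set SMC = demand: 65.72 + 2.75Q = 216.70 - 1.67Q → Q* = 34.1584.
Consumer price on the demand curve at Q*: 216.70 − 1.67×34.1584 = 159.6555.

P = $159.66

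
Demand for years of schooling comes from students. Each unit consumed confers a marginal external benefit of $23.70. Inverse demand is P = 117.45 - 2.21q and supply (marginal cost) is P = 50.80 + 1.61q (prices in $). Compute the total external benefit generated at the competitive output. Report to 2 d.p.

$413.51

Market equilibrium (private): 50.80 + 1.61q = 117.45 - 2.21q → q_m = 17.4476.
Total external benefit = MEB × q_m = 23.70 × 17.4476 = 413.5081.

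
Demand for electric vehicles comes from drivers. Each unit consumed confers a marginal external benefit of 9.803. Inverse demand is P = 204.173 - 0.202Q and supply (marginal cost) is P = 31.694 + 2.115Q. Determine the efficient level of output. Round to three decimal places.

Q* = 78.672

Social marginal benefit = demand + MEB = 213.976 - 0.202Q.
Set SMB = MC: 213.976 - 0.202Q = 31.694 + 2.115Q → Q* = 78.6716.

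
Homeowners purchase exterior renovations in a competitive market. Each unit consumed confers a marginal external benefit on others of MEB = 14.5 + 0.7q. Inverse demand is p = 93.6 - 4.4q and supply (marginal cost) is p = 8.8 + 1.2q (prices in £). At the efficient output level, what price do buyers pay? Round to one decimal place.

Social marginal benefit = demand + MEB = 108.1 - 3.7q.
Set SMB = MC: 108.1 - 3.7q = 8.8 + 1.2q → q* = 20.2653.
Consumer price on the demand curve at q*: 93.6 − 4.4×20.2653 = 4.4327.

P = £4.4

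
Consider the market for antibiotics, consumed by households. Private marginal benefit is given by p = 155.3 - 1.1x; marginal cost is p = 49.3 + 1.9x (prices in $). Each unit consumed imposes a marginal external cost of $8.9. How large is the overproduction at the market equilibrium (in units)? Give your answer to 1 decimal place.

Market equilibrium (private): 49.3 + 1.9x = 155.3 - 1.1x → x_m = 35.3333.
Social marginal benefit = demand − MEC = 146.4 - 1.1x.
Set SMB = MC: 146.4 - 1.1x = 49.3 + 1.9x → x* = 32.3667.
Gap = |35.3333 − 32.3667| = 2.9666.

3.0 units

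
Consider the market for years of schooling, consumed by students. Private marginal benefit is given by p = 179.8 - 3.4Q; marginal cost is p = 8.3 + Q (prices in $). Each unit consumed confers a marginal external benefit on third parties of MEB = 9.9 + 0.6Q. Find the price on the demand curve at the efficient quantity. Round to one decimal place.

P = $17.5

Social marginal benefit = demand + MEB = 189.7 - 2.8Q.
Set SMB = MC: 189.7 - 2.8Q = 8.3 + Q → Q* = 47.7368.
Consumer price on the demand curve at Q*: 179.8 − 3.4×47.7368 = 17.4949.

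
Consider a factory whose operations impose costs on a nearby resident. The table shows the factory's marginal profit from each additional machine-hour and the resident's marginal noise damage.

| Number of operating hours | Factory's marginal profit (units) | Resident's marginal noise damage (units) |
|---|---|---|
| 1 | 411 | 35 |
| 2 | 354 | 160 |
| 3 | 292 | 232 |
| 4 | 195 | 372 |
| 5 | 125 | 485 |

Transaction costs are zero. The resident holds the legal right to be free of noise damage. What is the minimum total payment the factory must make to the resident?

Efficient level: marginal profit ≥ marginal noise damage through level 3, so k* = 3.
With the resident holding the right, the factory must at least compensate total damage at k*: 35 + 160 + 232 = 427.

427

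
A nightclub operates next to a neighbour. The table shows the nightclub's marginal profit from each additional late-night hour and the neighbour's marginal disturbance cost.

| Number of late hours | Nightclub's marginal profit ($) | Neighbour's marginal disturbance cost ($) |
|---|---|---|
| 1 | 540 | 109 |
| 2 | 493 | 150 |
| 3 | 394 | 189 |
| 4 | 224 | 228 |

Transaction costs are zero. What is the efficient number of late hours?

3

Bargaining reaches the level where marginal profit last exceeds marginal disturbance cost.
That holds through level 3 (394 ≥ 189) but not at 4 (224 < 228).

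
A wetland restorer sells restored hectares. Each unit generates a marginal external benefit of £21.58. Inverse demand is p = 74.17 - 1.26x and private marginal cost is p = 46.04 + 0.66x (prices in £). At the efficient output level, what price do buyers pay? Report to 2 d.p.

P = £41.55

Social marginal cost = private MC − MEB = 24.46 + 0.66x.
Set SMC = demand: 24.46 + 0.66x = 74.17 - 1.26x → x* = 25.8906.
Consumer price on the demand curve at x*: 74.17 − 1.26×25.8906 = 41.5478.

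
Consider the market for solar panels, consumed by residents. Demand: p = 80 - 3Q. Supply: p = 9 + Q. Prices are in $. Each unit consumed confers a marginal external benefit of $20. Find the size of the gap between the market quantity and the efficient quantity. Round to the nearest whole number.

Market equilibrium (private): 9 + Q = 80 - 3Q → Q_m = 17.7500.
Social marginal benefit = demand + MEB = 100 - 3Q.
Set SMB = MC: 100 - 3Q = 9 + Q → Q* = 22.7500.
Gap = |17.7500 − 22.7500| = 5.0000.

5 units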